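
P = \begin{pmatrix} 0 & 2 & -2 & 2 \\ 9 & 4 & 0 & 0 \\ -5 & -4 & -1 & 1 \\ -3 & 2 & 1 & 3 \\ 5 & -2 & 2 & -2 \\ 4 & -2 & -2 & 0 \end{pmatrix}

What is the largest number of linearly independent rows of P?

Row reduce to echelon form.
Swap R1 ↔ R2
R3 ← R3 + (5/9)·R1: [0, -16/9, -1, 1]
R4 ← R4 + (1/3)·R1: [0, 10/3, 1, 3]
R5 ← R5 − (5/9)·R1: [0, -38/9, 2, -2]
R6 ← R6 − (4/9)·R1: [0, -34/9, -2, 0]
R3 ← R3 + (8/9)·R2: [0, 0, -25/9, 25/9]
R4 ← R4 − (5/3)·R2: [0, 0, 13/3, -1/3]
R5 ← R5 + (19/9)·R2: [0, 0, -20/9, 20/9]
R6 ← R6 + (17/9)·R2: [0, 0, -52/9, 34/9]
R4 ← R4 + (39/25)·R3: [0, 0, 0, 4]
R5 ← R5 − (4/5)·R3: [0, 0, 0, 0]
R6 ← R6 − (52/25)·R3: [0, 0, 0, -2]
R6 ← R6 + (1/2)·R4: [0, 0, 0, 0]
Echelon form has 4 nonzero rows, so rank(P) = 4.
The rank gives the maximum number of linearly independent rows: 4.

4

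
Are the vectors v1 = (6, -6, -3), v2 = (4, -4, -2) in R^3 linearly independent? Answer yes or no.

Form the matrix with these vectors as rows and row reduce.
R2 ← R2 − (2/3)·R1: [0, 0, 0]
1 nonzero row, so the 2 vectors span a space of dimension 1.
Since 1 < 2, the vectors are linearly dependent.

no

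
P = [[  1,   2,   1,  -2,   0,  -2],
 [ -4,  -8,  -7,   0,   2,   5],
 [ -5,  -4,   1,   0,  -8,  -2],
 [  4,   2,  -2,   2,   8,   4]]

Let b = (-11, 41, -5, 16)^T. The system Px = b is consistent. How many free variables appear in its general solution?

3

Row reduce the augmented matrix [P | b].
R2 ← R2 + (4)·R1: [0, 0, -3, -8, 2, -3, -3]
R3 ← R3 + (5)·R1: [0, 6, 6, -10, -8, -12, -60]
R4 ← R4 − (4)·R1: [0, -6, -6, 10, 8, 12, 60]
Swap R2 ↔ R3
R4 ← R4 + R2: [0, 0, 0, 0, 0, 0, 0]
The echelon form has 3 nonzero rows, and every pivot lies in the first 6 columns, so rank(P) = rank([P|b]) = 3.
The system is consistent.
Free variables = (unknowns) − (rank) = 6 − 3 = 3.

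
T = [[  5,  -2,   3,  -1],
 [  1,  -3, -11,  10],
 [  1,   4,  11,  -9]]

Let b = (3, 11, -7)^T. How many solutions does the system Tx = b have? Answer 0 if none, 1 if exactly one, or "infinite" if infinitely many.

infinite

Row reduce the augmented matrix [T | b].
R2 ← R2 − (1/5)·R1: [0, -13/5, -58/5, 51/5, 52/5]
R3 ← R3 − (1/5)·R1: [0, 22/5, 52/5, -44/5, -38/5]
R3 ← R3 + (22/13)·R2: [0, 0, -120/13, 110/13, 10]
The echelon form has 3 nonzero rows, and every pivot lies in the first 4 columns, so rank(T) = rank([T|b]) = 3.
The system is consistent.
rank = 3 < 4 unknowns, so there are infinitely many solutions.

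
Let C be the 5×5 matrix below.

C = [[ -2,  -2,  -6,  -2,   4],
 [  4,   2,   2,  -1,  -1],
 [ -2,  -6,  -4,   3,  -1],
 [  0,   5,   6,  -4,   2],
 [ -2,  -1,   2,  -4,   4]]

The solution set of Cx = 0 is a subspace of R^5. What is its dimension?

Row reduce to echelon form.
R2 ← R2 + (2)·R1: [0, -2, -10, -5, 7]
R3 ← R3 − R1: [0, -4, 2, 5, -5]
R5 ← R5 − R1: [0, 1, 8, -2, 0]
R3 ← R3 − (2)·R2: [0, 0, 22, 15, -19]
R4 ← R4 + (5/2)·R2: [0, 0, -19, -33/2, 39/2]
R5 ← R5 + (1/2)·R2: [0, 0, 3, -9/2, 7/2]
R4 ← R4 + (19/22)·R3: [0, 0, 0, -39/11, 34/11]
R5 ← R5 − (3/22)·R3: [0, 0, 0, -72/11, 67/11]
R5 ← R5 − (24/13)·R4: [0, 0, 0, 0, 5/13]
5 nonzero rows, so rank(C) = 5.
C has 5 columns; by rank–nullity, nullity = 5 − 5 = 0.

0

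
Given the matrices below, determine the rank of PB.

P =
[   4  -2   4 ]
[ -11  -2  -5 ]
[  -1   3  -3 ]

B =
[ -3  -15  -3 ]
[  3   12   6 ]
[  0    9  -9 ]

2

First compute PB:
[[-18, -48, -60],
 [ 27,  96,  66],
 [ 12,  24,  48]]
Now row reduce the product.
R2 ← R2 + (3/2)·R1: [0, 24, -24]
R3 ← R3 + (2/3)·R1: [0, -8, 8]
R3 ← R3 + (1/3)·R2: [0, 0, 0]
2 nonzero rows, so rank(PB) = 2.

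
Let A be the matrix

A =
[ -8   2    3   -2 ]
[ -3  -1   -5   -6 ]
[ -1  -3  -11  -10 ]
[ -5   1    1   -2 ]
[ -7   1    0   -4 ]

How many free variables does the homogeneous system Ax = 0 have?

2

Row reduce to echelon form.
R2 ← R2 − (3/8)·R1: [0, -7/4, -49/8, -21/4]
R3 ← R3 − (1/8)·R1: [0, -13/4, -91/8, -39/4]
R4 ← R4 − (5/8)·R1: [0, -1/4, -7/8, -3/4]
R5 ← R5 − (7/8)·R1: [0, -3/4, -21/8, -9/4]
R3 ← R3 − (13/7)·R2: [0, 0, 0, 0]
R4 ← R4 − (1/7)·R2: [0, 0, 0, 0]
R5 ← R5 − (3/7)·R2: [0, 0, 0, 0]
2 nonzero rows, so rank(A) = 2.
A has 4 columns; by rank–nullity, nullity = 4 − 2 = 2.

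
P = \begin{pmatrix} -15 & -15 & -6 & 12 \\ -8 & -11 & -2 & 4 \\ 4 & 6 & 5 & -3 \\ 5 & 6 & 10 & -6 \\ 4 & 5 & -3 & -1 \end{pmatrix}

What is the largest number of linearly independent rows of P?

Row reduce to echelon form.
R2 ← R2 − (8/15)·R1: [0, -3, 6/5, -12/5]
R3 ← R3 + (4/15)·R1: [0, 2, 17/5, 1/5]
R4 ← R4 + (1/3)·R1: [0, 1, 8, -2]
R5 ← R5 + (4/15)·R1: [0, 1, -23/5, 11/5]
R3 ← R3 + (2/3)·R2: [0, 0, 21/5, -7/5]
R4 ← R4 + (1/3)·R2: [0, 0, 42/5, -14/5]
R5 ← R5 + (1/3)·R2: [0, 0, -21/5, 7/5]
R4 ← R4 − (2)·R3: [0, 0, 0, 0]
R5 ← R5 + R3: [0, 0, 0, 0]
Echelon form has 3 nonzero rows, so rank(P) = 3.
The rank gives the maximum number of linearly independent rows: 3.

3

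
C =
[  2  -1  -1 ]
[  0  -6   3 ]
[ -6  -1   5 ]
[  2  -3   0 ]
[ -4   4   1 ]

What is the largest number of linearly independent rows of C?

Row reduce to echelon form.
R3 ← R3 + (3)·R1: [0, -4, 2]
R4 ← R4 − R1: [0, -2, 1]
R5 ← R5 + (2)·R1: [0, 2, -1]
R3 ← R3 − (2/3)·R2: [0, 0, 0]
R4 ← R4 − (1/3)·R2: [0, 0, 0]
R5 ← R5 + (1/3)·R2: [0, 0, 0]
Echelon form has 2 nonzero rows, so rank(C) = 2.
The rank gives the maximum number of linearly independent rows: 2.

2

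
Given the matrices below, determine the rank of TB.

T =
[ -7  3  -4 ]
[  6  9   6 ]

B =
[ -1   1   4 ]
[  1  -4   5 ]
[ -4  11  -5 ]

2

First compute TB:
[[ 26, -63,   7],
 [-21,  36,  39]]
Now row reduce the product.
R2 ← R2 + (21/26)·R1: [0, -387/26, 1161/26]
2 nonzero rows, so rank(TB) = 2.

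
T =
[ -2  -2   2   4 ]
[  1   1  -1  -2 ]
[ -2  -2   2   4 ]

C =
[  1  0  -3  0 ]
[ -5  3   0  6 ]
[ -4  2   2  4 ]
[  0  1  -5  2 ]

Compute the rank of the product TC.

First compute TC:
[[  0,   2, -10,   4],
 [  0,  -1,   5,  -2],
 [  0,   2, -10,   4]]
Now row reduce the product.
R2 ← R2 + (1/2)·R1: [0, 0, 0, 0]
R3 ← R3 − R1: [0, 0, 0, 0]
1 nonzero row, so rank(TC) = 1.

1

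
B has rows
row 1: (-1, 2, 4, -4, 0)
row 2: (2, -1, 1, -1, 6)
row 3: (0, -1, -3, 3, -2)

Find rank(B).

Row reduce to echelon form.
R2 ← R2 + (2)·R1: [0, 3, 9, -9, 6]
R3 ← R3 + (1/3)·R2: [0, 0, 0, 0, 0]
Echelon form has 2 nonzero rows, so rank(B) = 2.

2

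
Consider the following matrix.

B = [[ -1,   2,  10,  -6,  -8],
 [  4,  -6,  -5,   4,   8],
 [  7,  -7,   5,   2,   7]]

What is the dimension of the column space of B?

Row reduce to echelon form.
R2 ← R2 + (4)·R1: [0, 2, 35, -20, -24]
R3 ← R3 + (7)·R1: [0, 7, 75, -40, -49]
R3 ← R3 − (7/2)·R2: [0, 0, -95/2, 30, 35]
Echelon form has 3 nonzero rows, so rank(B) = 3.
The column space has dimension equal to the rank: 3.

3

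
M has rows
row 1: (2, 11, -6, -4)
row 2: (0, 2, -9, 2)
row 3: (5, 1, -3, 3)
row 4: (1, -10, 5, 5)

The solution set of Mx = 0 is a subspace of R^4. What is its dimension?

Row reduce to echelon form.
R3 ← R3 − (5/2)·R1: [0, -53/2, 12, 13]
R4 ← R4 − (1/2)·R1: [0, -31/2, 8, 7]
R3 ← R3 + (53/4)·R2: [0, 0, -429/4, 79/2]
R4 ← R4 + (31/4)·R2: [0, 0, -247/4, 45/2]
R4 ← R4 − (19/33)·R3: [0, 0, 0, -8/33]
4 nonzero rows, so rank(M) = 4.
M has 4 columns; by rank–nullity, nullity = 4 − 4 = 0.

0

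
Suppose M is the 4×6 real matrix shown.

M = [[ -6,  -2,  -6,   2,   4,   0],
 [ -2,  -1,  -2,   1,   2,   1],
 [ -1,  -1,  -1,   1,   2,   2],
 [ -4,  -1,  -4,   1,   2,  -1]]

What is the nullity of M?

Row reduce to echelon form.
R2 ← R2 − (1/3)·R1: [0, -1/3, 0, 1/3, 2/3, 1]
R3 ← R3 − (1/6)·R1: [0, -2/3, 0, 2/3, 4/3, 2]
R4 ← R4 − (2/3)·R1: [0, 1/3, 0, -1/3, -2/3, -1]
R3 ← R3 − (2)·R2: [0, 0, 0, 0, 0, 0]
R4 ← R4 + R2: [0, 0, 0, 0, 0, 0]
2 nonzero rows, so rank(M) = 2.
M has 6 columns; by rank–nullity, nullity = 6 − 2 = 4.

4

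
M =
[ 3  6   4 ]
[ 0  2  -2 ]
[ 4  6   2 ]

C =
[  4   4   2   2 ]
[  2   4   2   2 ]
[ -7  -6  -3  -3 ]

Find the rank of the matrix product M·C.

2

First compute MC:
[[ -4,  12,   6,   6],
 [ 18,  20,  10,  10],
 [ 14,  28,  14,  14]]
Now row reduce the product.
R2 ← R2 + (9/2)·R1: [0, 74, 37, 37]
R3 ← R3 + (7/2)·R1: [0, 70, 35, 35]
R3 ← R3 − (35/37)·R2: [0, 0, 0, 0]
2 nonzero rows, so rank(MC) = 2.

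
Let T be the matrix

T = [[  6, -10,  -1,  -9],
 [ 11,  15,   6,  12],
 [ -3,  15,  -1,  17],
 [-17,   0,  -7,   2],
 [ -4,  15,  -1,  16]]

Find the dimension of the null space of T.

Row reduce to echelon form.
R2 ← R2 − (11/6)·R1: [0, 100/3, 47/6, 57/2]
R3 ← R3 + (1/2)·R1: [0, 10, -3/2, 25/2]
R4 ← R4 + (17/6)·R1: [0, -85/3, -59/6, -47/2]
R5 ← R5 + (2/3)·R1: [0, 25/3, -5/3, 10]
R3 ← R3 − (3/10)·R2: [0, 0, -77/20, 79/20]
R4 ← R4 + (17/20)·R2: [0, 0, -127/40, 29/40]
R5 ← R5 − (1/4)·R2: [0, 0, -29/8, 23/8]
R4 ← R4 − (127/154)·R3: [0, 0, 0, -195/77]
R5 ← R5 − (145/154)·R3: [0, 0, 0, -65/77]
R5 ← R5 − (1/3)·R4: [0, 0, 0, 0]
4 nonzero rows, so rank(T) = 4.
T has 4 columns; by rank–nullity, nullity = 4 − 4 = 0.

0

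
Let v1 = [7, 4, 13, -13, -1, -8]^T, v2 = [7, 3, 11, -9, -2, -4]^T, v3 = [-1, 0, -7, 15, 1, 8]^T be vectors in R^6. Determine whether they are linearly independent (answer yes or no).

Form the matrix with these vectors as rows and row reduce.
R2 ← R2 − R1: [0, -1, -2, 4, -1, 4]
R3 ← R3 + (1/7)·R1: [0, 4/7, -36/7, 92/7, 6/7, 48/7]
R3 ← R3 + (4/7)·R2: [0, 0, -44/7, 108/7, 2/7, 64/7]
3 nonzero rows, so the 3 vectors span a space of dimension 3.
Since 3 = 3, the vectors are linearly independent.

yes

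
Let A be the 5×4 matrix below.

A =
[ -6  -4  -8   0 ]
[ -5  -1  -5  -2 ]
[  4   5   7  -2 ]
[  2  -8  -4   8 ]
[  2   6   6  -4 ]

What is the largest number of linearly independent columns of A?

Row reduce to echelon form.
R2 ← R2 − (5/6)·R1: [0, 7/3, 5/3, -2]
R3 ← R3 + (2/3)·R1: [0, 7/3, 5/3, -2]
R4 ← R4 + (1/3)·R1: [0, -28/3, -20/3, 8]
R5 ← R5 + (1/3)·R1: [0, 14/3, 10/3, -4]
R3 ← R3 − R2: [0, 0, 0, 0]
R4 ← R4 + (4)·R2: [0, 0, 0, 0]
R5 ← R5 − (2)·R2: [0, 0, 0, 0]
Echelon form has 2 nonzero rows, so rank(A) = 2.
The rank gives the maximum number of linearly independent columns: 2.

2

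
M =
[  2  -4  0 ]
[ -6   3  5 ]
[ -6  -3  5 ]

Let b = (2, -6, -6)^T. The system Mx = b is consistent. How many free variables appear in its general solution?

0

Row reduce the augmented matrix [M | b].
R2 ← R2 + (3)·R1: [0, -9, 5, 0]
R3 ← R3 + (3)·R1: [0, -15, 5, 0]
R3 ← R3 − (5/3)·R2: [0, 0, -10/3, 0]
The echelon form has 3 nonzero rows, and every pivot lies in the first 3 columns, so rank(M) = rank([M|b]) = 3.
The system is consistent.
Free variables = (unknowns) − (rank) = 3 − 3 = 0.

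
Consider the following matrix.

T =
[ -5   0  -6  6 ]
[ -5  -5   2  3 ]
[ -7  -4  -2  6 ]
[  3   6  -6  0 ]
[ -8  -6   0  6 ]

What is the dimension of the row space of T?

2

Row reduce to echelon form.
R2 ← R2 − R1: [0, -5, 8, -3]
R3 ← R3 − (7/5)·R1: [0, -4, 32/5, -12/5]
R4 ← R4 + (3/5)·R1: [0, 6, -48/5, 18/5]
R5 ← R5 − (8/5)·R1: [0, -6, 48/5, -18/5]
R3 ← R3 − (4/5)·R2: [0, 0, 0, 0]
R4 ← R4 + (6/5)·R2: [0, 0, 0, 0]
R5 ← R5 − (6/5)·R2: [0, 0, 0, 0]
Echelon form has 2 nonzero rows, so rank(T) = 2.
The row space has dimension equal to the rank: 2.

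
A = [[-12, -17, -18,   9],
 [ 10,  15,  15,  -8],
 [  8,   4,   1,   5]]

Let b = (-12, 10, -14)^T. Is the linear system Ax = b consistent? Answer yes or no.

Row reduce the augmented matrix [A | b].
R2 ← R2 + (5/6)·R1: [0, 5/6, 0, -1/2, 0]
R3 ← R3 + (2/3)·R1: [0, -22/3, -11, 11, -22]
R3 ← R3 + (44/5)·R2: [0, 0, -11, 33/5, -22]
The echelon form has 3 nonzero rows, and every pivot lies in the first 4 columns, so rank(A) = rank([A|b]) = 3.
The system is consistent.

yes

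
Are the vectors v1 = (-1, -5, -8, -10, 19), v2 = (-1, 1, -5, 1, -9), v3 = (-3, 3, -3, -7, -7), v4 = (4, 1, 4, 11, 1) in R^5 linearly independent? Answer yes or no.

Form the matrix with these vectors as rows and row reduce.
R2 ← R2 − R1: [0, 6, 3, 11, -28]
R3 ← R3 − (3)·R1: [0, 18, 21, 23, -64]
R4 ← R4 + (4)·R1: [0, -19, -28, -29, 77]
R3 ← R3 − (3)·R2: [0, 0, 12, -10, 20]
R4 ← R4 + (19/6)·R2: [0, 0, -37/2, 35/6, -35/3]
R4 ← R4 + (37/24)·R3: [0, 0, 0, -115/12, 115/6]
4 nonzero rows, so the 4 vectors span a space of dimension 4.
Since 4 = 4, the vectors are linearly independent.

yes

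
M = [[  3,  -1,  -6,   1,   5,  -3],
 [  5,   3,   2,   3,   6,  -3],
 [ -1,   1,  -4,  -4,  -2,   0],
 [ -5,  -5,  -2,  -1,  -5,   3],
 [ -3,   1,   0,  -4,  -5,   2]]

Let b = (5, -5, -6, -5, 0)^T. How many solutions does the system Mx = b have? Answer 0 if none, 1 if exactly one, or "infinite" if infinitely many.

Row reduce the augmented matrix [M | b].
R2 ← R2 − (5/3)·R1: [0, 14/3, 12, 4/3, -7/3, 2, -40/3]
R3 ← R3 + (1/3)·R1: [0, 2/3, -6, -11/3, -1/3, -1, -13/3]
R4 ← R4 + (5/3)·R1: [0, -20/3, -12, 2/3, 10/3, -2, 10/3]
R5 ← R5 + R1: [0, 0, -6, -3, 0, -1, 5]
R3 ← R3 − (1/7)·R2: [0, 0, -54/7, -27/7, 0, -9/7, -17/7]
R4 ← R4 + (10/7)·R2: [0, 0, 36/7, 18/7, 0, 6/7, -110/7]
R4 ← R4 + (2/3)·R3: [0, 0, 0, 0, 0, 0, -52/3]
R5 ← R5 − (7/9)·R3: [0, 0, 0, 0, 0, 0, 62/9]
R5 ← R5 + (31/78)·R4: [0, 0, 0, 0, 0, 0, 0]
The echelon form has 4 nonzero rows; the last pivot sits in the augmented column, so rank(M) = 3 but rank([M|b]) = 4.
Since the ranks differ, the system is inconsistent.
It has no solutions.

0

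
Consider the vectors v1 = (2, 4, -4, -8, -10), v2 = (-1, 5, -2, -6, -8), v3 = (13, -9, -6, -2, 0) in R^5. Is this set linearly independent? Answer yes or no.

no

Form the matrix with these vectors as rows and row reduce.
R2 ← R2 + (1/2)·R1: [0, 7, -4, -10, -13]
R3 ← R3 − (13/2)·R1: [0, -35, 20, 50, 65]
R3 ← R3 + (5)·R2: [0, 0, 0, 0, 0]
2 nonzero rows, so the 3 vectors span a space of dimension 2.
Since 2 < 3, the vectors are linearly dependent.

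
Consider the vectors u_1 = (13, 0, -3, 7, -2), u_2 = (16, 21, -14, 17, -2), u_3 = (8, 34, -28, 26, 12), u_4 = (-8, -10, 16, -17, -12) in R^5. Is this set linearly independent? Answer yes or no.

yes

Form the matrix with these vectors as rows and row reduce.
R2 ← R2 − (16/13)·R1: [0, 21, -134/13, 109/13, 6/13]
R3 ← R3 − (8/13)·R1: [0, 34, -340/13, 282/13, 172/13]
R4 ← R4 + (8/13)·R1: [0, -10, 184/13, -165/13, -172/13]
R3 ← R3 − (34/21)·R2: [0, 0, -2584/273, 2216/273, 1136/91]
R4 ← R4 + (10/21)·R2: [0, 0, 2524/273, -2375/273, -1184/91]
R4 ← R4 + (631/646)·R3: [0, 0, 0, -249/323, -264/323]
4 nonzero rows, so the 4 vectors span a space of dimension 4.
Since 4 = 4, the vectors are linearly independent.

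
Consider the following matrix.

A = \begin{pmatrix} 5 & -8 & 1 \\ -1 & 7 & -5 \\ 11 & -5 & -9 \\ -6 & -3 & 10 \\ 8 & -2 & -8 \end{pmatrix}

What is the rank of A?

2

Row reduce to echelon form.
R2 ← R2 + (1/5)·R1: [0, 27/5, -24/5]
R3 ← R3 − (11/5)·R1: [0, 63/5, -56/5]
R4 ← R4 + (6/5)·R1: [0, -63/5, 56/5]
R5 ← R5 − (8/5)·R1: [0, 54/5, -48/5]
R3 ← R3 − (7/3)·R2: [0, 0, 0]
R4 ← R4 + (7/3)·R2: [0, 0, 0]
R5 ← R5 − (2)·R2: [0, 0, 0]
Echelon form has 2 nonzero rows, so rank(A) = 2.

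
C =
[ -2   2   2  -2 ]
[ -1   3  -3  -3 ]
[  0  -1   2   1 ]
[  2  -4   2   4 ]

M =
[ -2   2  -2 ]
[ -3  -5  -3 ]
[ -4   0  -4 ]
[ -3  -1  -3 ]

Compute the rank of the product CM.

2

First compute CM:
[[ -4, -12,  -4],
 [ 14, -14,  14],
 [ -8,   4,  -8],
 [-12,  20, -12]]
Now row reduce the product.
R2 ← R2 + (7/2)·R1: [0, -56, 0]
R3 ← R3 − (2)·R1: [0, 28, 0]
R4 ← R4 − (3)·R1: [0, 56, 0]
R3 ← R3 + (1/2)·R2: [0, 0, 0]
R4 ← R4 + R2: [0, 0, 0]
2 nonzero rows, so rank(CM) = 2.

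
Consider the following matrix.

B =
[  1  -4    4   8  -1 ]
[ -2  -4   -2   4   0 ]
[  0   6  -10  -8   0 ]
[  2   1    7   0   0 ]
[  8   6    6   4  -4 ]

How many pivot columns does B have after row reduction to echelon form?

Row reduce to echelon form.
R2 ← R2 + (2)·R1: [0, -12, 6, 20, -2]
R4 ← R4 − (2)·R1: [0, 9, -1, -16, 2]
R5 ← R5 − (8)·R1: [0, 38, -26, -60, 4]
R3 ← R3 + (1/2)·R2: [0, 0, -7, 2, -1]
R4 ← R4 + (3/4)·R2: [0, 0, 7/2, -1, 1/2]
R5 ← R5 + (19/6)·R2: [0, 0, -7, 10/3, -7/3]
R4 ← R4 + (1/2)·R3: [0, 0, 0, 0, 0]
R5 ← R5 − R3: [0, 0, 0, 4/3, -4/3]
Swap R4 ↔ R5
Echelon form has 4 nonzero rows, so rank(B) = 4.
Each nonzero row contributes one pivot column: 4 pivot columns.

4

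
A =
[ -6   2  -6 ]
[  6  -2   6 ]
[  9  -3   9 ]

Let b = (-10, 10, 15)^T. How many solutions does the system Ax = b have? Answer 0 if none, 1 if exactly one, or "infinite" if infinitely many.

Row reduce the augmented matrix [A | b].
R2 ← R2 + R1: [0, 0, 0, 0]
R3 ← R3 + (3/2)·R1: [0, 0, 0, 0]
The echelon form has 1 nonzero rows, and every pivot lies in the first 3 columns, so rank(A) = rank([A|b]) = 1.
The system is consistent.
rank = 1 < 3 unknowns, so there are infinitely many solutions.

infinite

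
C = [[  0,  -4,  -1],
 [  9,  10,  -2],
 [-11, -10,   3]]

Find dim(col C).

2

Row reduce to echelon form.
Swap R1 ↔ R2
R3 ← R3 + (11/9)·R1: [0, 20/9, 5/9]
R3 ← R3 + (5/9)·R2: [0, 0, 0]
Echelon form has 2 nonzero rows, so rank(C) = 2.
The column space has dimension equal to the rank: 2.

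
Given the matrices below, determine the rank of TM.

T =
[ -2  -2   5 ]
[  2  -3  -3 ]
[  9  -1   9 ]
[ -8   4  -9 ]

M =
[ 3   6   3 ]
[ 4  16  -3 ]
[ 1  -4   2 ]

First compute TM:
[[ -9, -64,  10],
 [ -9, -24,   9],
 [ 32,   2,  48],
 [-17,  52, -54]]
Now row reduce the product.
R2 ← R2 − R1: [0, 40, -1]
R3 ← R3 + (32/9)·R1: [0, -2030/9, 752/9]
R4 ← R4 − (17/9)·R1: [0, 1556/9, -656/9]
R3 ← R3 + (203/36)·R2: [0, 0, 935/12]
R4 ← R4 − (389/90)·R2: [0, 0, -2057/30]
R4 ← R4 + (22/25)·R3: [0, 0, 0]
3 nonzero rows, so rank(TM) = 3.

3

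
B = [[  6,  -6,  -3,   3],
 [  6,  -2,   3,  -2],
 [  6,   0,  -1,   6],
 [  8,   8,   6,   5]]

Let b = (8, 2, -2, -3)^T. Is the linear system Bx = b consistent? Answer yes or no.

no

Row reduce the augmented matrix [B | b].
R2 ← R2 − R1: [0, 4, 6, -5, -6]
R3 ← R3 − R1: [0, 6, 2, 3, -10]
R4 ← R4 − (4/3)·R1: [0, 16, 10, 1, -41/3]
R3 ← R3 − (3/2)·R2: [0, 0, -7, 21/2, -1]
R4 ← R4 − (4)·R2: [0, 0, -14, 21, 31/3]
R4 ← R4 − (2)·R3: [0, 0, 0, 0, 37/3]
The echelon form has 4 nonzero rows; the last pivot sits in the augmented column, so rank(B) = 3 but rank([B|b]) = 4.
Since the ranks differ, the system is inconsistent.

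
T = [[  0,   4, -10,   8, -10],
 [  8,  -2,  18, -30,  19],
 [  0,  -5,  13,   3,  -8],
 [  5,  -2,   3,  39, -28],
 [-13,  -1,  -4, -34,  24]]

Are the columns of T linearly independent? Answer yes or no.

Row reduce T to echelon form.
Swap R1 ↔ R2
R4 ← R4 − (5/8)·R1: [0, -3/4, -33/4, 231/4, -319/8]
R5 ← R5 + (13/8)·R1: [0, -17/4, 101/4, -331/4, 439/8]
R3 ← R3 + (5/4)·R2: [0, 0, 1/2, 13, -41/2]
R4 ← R4 + (3/16)·R2: [0, 0, -81/8, 237/4, -167/4]
R5 ← R5 + (17/16)·R2: [0, 0, 117/8, -297/4, 177/4]
R4 ← R4 + (81/4)·R3: [0, 0, 0, 645/2, -3655/8]
R5 ← R5 − (117/4)·R3: [0, 0, 0, -909/2, 5151/8]
R5 ← R5 + (303/215)·R4: [0, 0, 0, 0, 0]
4 pivots among 5 columns.
Only 4 < 5 pivot columns, so the columns are linearly dependent.

no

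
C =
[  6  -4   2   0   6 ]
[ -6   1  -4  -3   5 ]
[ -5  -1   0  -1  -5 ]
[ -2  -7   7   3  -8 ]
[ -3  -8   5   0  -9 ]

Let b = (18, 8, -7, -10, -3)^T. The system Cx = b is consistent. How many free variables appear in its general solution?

Row reduce the augmented matrix [C | b].
R2 ← R2 + R1: [0, -3, -2, -3, 11, 26]
R3 ← R3 + (5/6)·R1: [0, -13/3, 5/3, -1, 0, 8]
R4 ← R4 + (1/3)·R1: [0, -25/3, 23/3, 3, -6, -4]
R5 ← R5 + (1/2)·R1: [0, -10, 6, 0, -6, 6]
R3 ← R3 − (13/9)·R2: [0, 0, 41/9, 10/3, -143/9, -266/9]
R4 ← R4 − (25/9)·R2: [0, 0, 119/9, 34/3, -329/9, -686/9]
R5 ← R5 − (10/3)·R2: [0, 0, 38/3, 10, -128/3, -242/3]
R4 ← R4 − (119/41)·R3: [0, 0, 0, 68/41, 392/41, 392/41]
R5 ← R5 − (114/41)·R3: [0, 0, 0, 30/41, 62/41, 62/41]
R5 ← R5 − (15/34)·R4: [0, 0, 0, 0, -46/17, -46/17]
The echelon form has 5 nonzero rows, and every pivot lies in the first 5 columns, so rank(C) = rank([C|b]) = 5.
The system is consistent.
Free variables = (unknowns) − (rank) = 5 − 5 = 0.

0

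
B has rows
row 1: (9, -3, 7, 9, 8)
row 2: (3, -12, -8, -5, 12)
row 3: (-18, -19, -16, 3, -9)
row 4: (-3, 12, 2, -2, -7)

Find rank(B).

Row reduce to echelon form.
R2 ← R2 − (1/3)·R1: [0, -11, -31/3, -8, 28/3]
R3 ← R3 + (2)·R1: [0, -25, -2, 21, 7]
R4 ← R4 + (1/3)·R1: [0, 11, 13/3, 1, -13/3]
R3 ← R3 − (25/11)·R2: [0, 0, 709/33, 431/11, -469/33]
R4 ← R4 + R2: [0, 0, -6, -7, 5]
R4 ← R4 + (198/709)·R3: [0, 0, 0, 2795/709, 731/709]
Echelon form has 4 nonzero rows, so rank(B) = 4.

4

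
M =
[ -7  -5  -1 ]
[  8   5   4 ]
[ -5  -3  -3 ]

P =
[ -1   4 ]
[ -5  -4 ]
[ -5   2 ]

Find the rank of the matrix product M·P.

First compute MP:
[[ 37, -10],
 [-53,  20],
 [ 35, -14]]
Now row reduce the product.
R2 ← R2 + (53/37)·R1: [0, 210/37]
R3 ← R3 − (35/37)·R1: [0, -168/37]
R3 ← R3 + (4/5)·R2: [0, 0]
2 nonzero rows, so rank(MP) = 2.

2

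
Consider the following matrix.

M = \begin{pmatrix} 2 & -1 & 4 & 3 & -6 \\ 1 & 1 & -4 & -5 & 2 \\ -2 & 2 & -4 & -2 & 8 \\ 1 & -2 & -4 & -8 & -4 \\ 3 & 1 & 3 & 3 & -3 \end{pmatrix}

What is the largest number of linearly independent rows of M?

Row reduce to echelon form.
R2 ← R2 − (1/2)·R1: [0, 3/2, -6, -13/2, 5]
R3 ← R3 + R1: [0, 1, 0, 1, 2]
R4 ← R4 − (1/2)·R1: [0, -3/2, -6, -19/2, -1]
R5 ← R5 − (3/2)·R1: [0, 5/2, -3, -3/2, 6]
R3 ← R3 − (2/3)·R2: [0, 0, 4, 16/3, -4/3]
R4 ← R4 + R2: [0, 0, -12, -16, 4]
R5 ← R5 − (5/3)·R2: [0, 0, 7, 28/3, -7/3]
R4 ← R4 + (3)·R3: [0, 0, 0, 0, 0]
R5 ← R5 − (7/4)·R3: [0, 0, 0, 0, 0]
Echelon form has 3 nonzero rows, so rank(M) = 3.
The rank gives the maximum number of linearly independent rows: 3.

3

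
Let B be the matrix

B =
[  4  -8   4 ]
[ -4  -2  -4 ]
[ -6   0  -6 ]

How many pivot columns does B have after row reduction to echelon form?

2

Row reduce to echelon form.
R2 ← R2 + R1: [0, -10, 0]
R3 ← R3 + (3/2)·R1: [0, -12, 0]
R3 ← R3 − (6/5)·R2: [0, 0, 0]
Echelon form has 2 nonzero rows, so rank(B) = 2.
Each nonzero row contributes one pivot column: 2 pivot columns.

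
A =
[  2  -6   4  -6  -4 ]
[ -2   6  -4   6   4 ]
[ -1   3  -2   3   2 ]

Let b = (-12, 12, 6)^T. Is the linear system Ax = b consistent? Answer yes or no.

yes

Row reduce the augmented matrix [A | b].
R2 ← R2 + R1: [0, 0, 0, 0, 0, 0]
R3 ← R3 + (1/2)·R1: [0, 0, 0, 0, 0, 0]
The echelon form has 1 nonzero rows, and every pivot lies in the first 5 columns, so rank(A) = rank([A|b]) = 1.
The system is consistent.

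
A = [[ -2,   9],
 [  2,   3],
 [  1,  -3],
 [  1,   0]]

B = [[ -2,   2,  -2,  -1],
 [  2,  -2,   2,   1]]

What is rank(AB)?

First compute AB:
[[ 22, -22,  22,  11],
 [  2,  -2,   2,   1],
 [ -8,   8,  -8,  -4],
 [ -2,   2,  -2,  -1]]
Now row reduce the product.
R2 ← R2 − (1/11)·R1: [0, 0, 0, 0]
R3 ← R3 + (4/11)·R1: [0, 0, 0, 0]
R4 ← R4 + (1/11)·R1: [0, 0, 0, 0]
1 nonzero row, so rank(AB) = 1.

1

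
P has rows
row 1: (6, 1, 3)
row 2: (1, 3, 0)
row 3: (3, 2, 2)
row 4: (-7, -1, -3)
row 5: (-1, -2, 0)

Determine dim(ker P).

0

Row reduce to echelon form.
R2 ← R2 − (1/6)·R1: [0, 17/6, -1/2]
R3 ← R3 − (1/2)·R1: [0, 3/2, 1/2]
R4 ← R4 + (7/6)·R1: [0, 1/6, 1/2]
R5 ← R5 + (1/6)·R1: [0, -11/6, 1/2]
R3 ← R3 − (9/17)·R2: [0, 0, 13/17]
R4 ← R4 − (1/17)·R2: [0, 0, 9/17]
R5 ← R5 + (11/17)·R2: [0, 0, 3/17]
R4 ← R4 − (9/13)·R3: [0, 0, 0]
R5 ← R5 − (3/13)·R3: [0, 0, 0]
3 nonzero rows, so rank(P) = 3.
P has 3 columns; by rank–nullity, nullity = 3 − 3 = 0.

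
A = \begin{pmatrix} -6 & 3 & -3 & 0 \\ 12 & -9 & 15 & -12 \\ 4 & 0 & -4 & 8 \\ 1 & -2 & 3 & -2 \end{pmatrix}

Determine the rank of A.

3

Row reduce to echelon form.
R2 ← R2 + (2)·R1: [0, -3, 9, -12]
R3 ← R3 + (2/3)·R1: [0, 2, -6, 8]
R4 ← R4 + (1/6)·R1: [0, -3/2, 5/2, -2]
R3 ← R3 + (2/3)·R2: [0, 0, 0, 0]
R4 ← R4 − (1/2)·R2: [0, 0, -2, 4]
Swap R3 ↔ R4
Echelon form has 3 nonzero rows, so rank(A) = 3.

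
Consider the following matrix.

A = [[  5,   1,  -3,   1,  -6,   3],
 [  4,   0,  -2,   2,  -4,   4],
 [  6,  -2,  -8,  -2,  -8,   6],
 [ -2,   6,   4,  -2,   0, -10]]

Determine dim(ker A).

3

Row reduce to echelon form.
R2 ← R2 − (4/5)·R1: [0, -4/5, 2/5, 6/5, 4/5, 8/5]
R3 ← R3 − (6/5)·R1: [0, -16/5, -22/5, -16/5, -4/5, 12/5]
R4 ← R4 + (2/5)·R1: [0, 32/5, 14/5, -8/5, -12/5, -44/5]
R3 ← R3 − (4)·R2: [0, 0, -6, -8, -4, -4]
R4 ← R4 + (8)·R2: [0, 0, 6, 8, 4, 4]
R4 ← R4 + R3: [0, 0, 0, 0, 0, 0]
3 nonzero rows, so rank(A) = 3.
A has 6 columns; by rank–nullity, nullity = 6 − 3 = 3.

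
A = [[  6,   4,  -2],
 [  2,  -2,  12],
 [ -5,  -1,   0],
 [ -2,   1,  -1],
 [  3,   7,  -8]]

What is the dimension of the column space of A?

3

Row reduce to echelon form.
R2 ← R2 − (1/3)·R1: [0, -10/3, 38/3]
R3 ← R3 + (5/6)·R1: [0, 7/3, -5/3]
R4 ← R4 + (1/3)·R1: [0, 7/3, -5/3]
R5 ← R5 − (1/2)·R1: [0, 5, -7]
R3 ← R3 + (7/10)·R2: [0, 0, 36/5]
R4 ← R4 + (7/10)·R2: [0, 0, 36/5]
R5 ← R5 + (3/2)·R2: [0, 0, 12]
R4 ← R4 − R3: [0, 0, 0]
R5 ← R5 − (5/3)·R3: [0, 0, 0]
Echelon form has 3 nonzero rows, so rank(A) = 3.
The column space has dimension equal to the rank: 3.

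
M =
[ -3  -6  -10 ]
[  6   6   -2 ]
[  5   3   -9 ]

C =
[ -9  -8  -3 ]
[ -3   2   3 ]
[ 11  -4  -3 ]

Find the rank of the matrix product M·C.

First compute MC:
[[-65,  52,  21],
 [-94, -28,   6],
 [-153,   2,  21]]
Now row reduce the product.
R2 ← R2 − (94/65)·R1: [0, -516/5, -1584/65]
R3 ← R3 − (153/65)·R1: [0, -602/5, -1848/65]
R3 ← R3 − (7/6)·R2: [0, 0, 0]
2 nonzero rows, so rank(MC) = 2.

2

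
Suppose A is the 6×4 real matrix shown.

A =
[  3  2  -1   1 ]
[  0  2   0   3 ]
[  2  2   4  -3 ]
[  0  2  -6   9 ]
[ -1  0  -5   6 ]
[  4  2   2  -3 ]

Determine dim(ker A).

Row reduce to echelon form.
R3 ← R3 − (2/3)·R1: [0, 2/3, 14/3, -11/3]
R5 ← R5 + (1/3)·R1: [0, 2/3, -16/3, 19/3]
R6 ← R6 − (4/3)·R1: [0, -2/3, 10/3, -13/3]
R3 ← R3 − (1/3)·R2: [0, 0, 14/3, -14/3]
R4 ← R4 − R2: [0, 0, -6, 6]
R5 ← R5 − (1/3)·R2: [0, 0, -16/3, 16/3]
R6 ← R6 + (1/3)·R2: [0, 0, 10/3, -10/3]
R4 ← R4 + (9/7)·R3: [0, 0, 0, 0]
R5 ← R5 + (8/7)·R3: [0, 0, 0, 0]
R6 ← R6 − (5/7)·R3: [0, 0, 0, 0]
3 nonzero rows, so rank(A) = 3.
A has 4 columns; by rank–nullity, nullity = 4 − 3 = 1.

1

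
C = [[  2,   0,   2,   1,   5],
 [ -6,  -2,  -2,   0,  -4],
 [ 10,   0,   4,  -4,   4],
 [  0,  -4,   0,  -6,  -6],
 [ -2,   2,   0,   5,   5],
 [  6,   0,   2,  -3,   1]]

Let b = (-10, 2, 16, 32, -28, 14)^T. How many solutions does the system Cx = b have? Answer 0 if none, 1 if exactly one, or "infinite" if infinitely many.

infinite

Row reduce the augmented matrix [C | b].
R2 ← R2 + (3)·R1: [0, -2, 4, 3, 11, -28]
R3 ← R3 − (5)·R1: [0, 0, -6, -9, -21, 66]
R5 ← R5 + R1: [0, 2, 2, 6, 10, -38]
R6 ← R6 − (3)·R1: [0, 0, -4, -6, -14, 44]
R4 ← R4 − (2)·R2: [0, 0, -8, -12, -28, 88]
R5 ← R5 + R2: [0, 0, 6, 9, 21, -66]
R4 ← R4 − (4/3)·R3: [0, 0, 0, 0, 0, 0]
R5 ← R5 + R3: [0, 0, 0, 0, 0, 0]
R6 ← R6 − (2/3)·R3: [0, 0, 0, 0, 0, 0]
The echelon form has 3 nonzero rows, and every pivot lies in the first 5 columns, so rank(C) = rank([C|b]) = 3.
The system is consistent.
rank = 3 < 5 unknowns, so there are infinitely many solutions.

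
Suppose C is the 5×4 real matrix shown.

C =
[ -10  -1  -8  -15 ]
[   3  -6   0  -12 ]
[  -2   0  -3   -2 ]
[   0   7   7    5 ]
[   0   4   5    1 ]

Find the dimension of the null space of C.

Row reduce to echelon form.
R2 ← R2 + (3/10)·R1: [0, -63/10, -12/5, -33/2]
R3 ← R3 − (1/5)·R1: [0, 1/5, -7/5, 1]
R3 ← R3 + (2/63)·R2: [0, 0, -31/21, 10/21]
R4 ← R4 + (10/9)·R2: [0, 0, 13/3, -40/3]
R5 ← R5 + (40/63)·R2: [0, 0, 73/21, -199/21]
R4 ← R4 + (91/31)·R3: [0, 0, 0, -370/31]
R5 ← R5 + (73/31)·R3: [0, 0, 0, -259/31]
R5 ← R5 − (7/10)·R4: [0, 0, 0, 0]
4 nonzero rows, so rank(C) = 4.
C has 4 columns; by rank–nullity, nullity = 4 − 4 = 0.

0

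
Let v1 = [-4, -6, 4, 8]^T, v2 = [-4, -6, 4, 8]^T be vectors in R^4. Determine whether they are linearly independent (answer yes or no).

no

Form the matrix with these vectors as rows and row reduce.
R2 ← R2 − R1: [0, 0, 0, 0]
1 nonzero row, so the 2 vectors span a space of dimension 1.
Since 1 < 2, the vectors are linearly dependent.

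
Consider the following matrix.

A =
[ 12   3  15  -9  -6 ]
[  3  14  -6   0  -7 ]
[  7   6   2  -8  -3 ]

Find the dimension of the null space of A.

Row reduce to echelon form.
R2 ← R2 − (1/4)·R1: [0, 53/4, -39/4, 9/4, -11/2]
R3 ← R3 − (7/12)·R1: [0, 17/4, -27/4, -11/4, 1/2]
R3 ← R3 − (17/53)·R2: [0, 0, -192/53, -184/53, 120/53]
3 nonzero rows, so rank(A) = 3.
A has 5 columns; by rank–nullity, nullity = 5 − 3 = 2.

2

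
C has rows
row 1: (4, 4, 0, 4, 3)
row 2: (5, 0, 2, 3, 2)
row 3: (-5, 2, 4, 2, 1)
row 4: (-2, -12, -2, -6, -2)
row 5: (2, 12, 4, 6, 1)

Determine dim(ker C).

Row reduce to echelon form.
R2 ← R2 − (5/4)·R1: [0, -5, 2, -2, -7/4]
R3 ← R3 + (5/4)·R1: [0, 7, 4, 7, 19/4]
R4 ← R4 + (1/2)·R1: [0, -10, -2, -4, -1/2]
R5 ← R5 − (1/2)·R1: [0, 10, 4, 4, -1/2]
R3 ← R3 + (7/5)·R2: [0, 0, 34/5, 21/5, 23/10]
R4 ← R4 − (2)·R2: [0, 0, -6, 0, 3]
R5 ← R5 + (2)·R2: [0, 0, 8, 0, -4]
R4 ← R4 + (15/17)·R3: [0, 0, 0, 63/17, 171/34]
R5 ← R5 − (20/17)·R3: [0, 0, 0, -84/17, -114/17]
R5 ← R5 + (4/3)·R4: [0, 0, 0, 0, 0]
4 nonzero rows, so rank(C) = 4.
C has 5 columns; by rank–nullity, nullity = 5 − 4 = 1.

1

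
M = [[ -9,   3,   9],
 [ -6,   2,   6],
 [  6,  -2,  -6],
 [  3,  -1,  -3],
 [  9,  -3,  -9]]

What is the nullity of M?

2

Row reduce to echelon form.
R2 ← R2 − (2/3)·R1: [0, 0, 0]
R3 ← R3 + (2/3)·R1: [0, 0, 0]
R4 ← R4 + (1/3)·R1: [0, 0, 0]
R5 ← R5 + R1: [0, 0, 0]
1 nonzero row, so rank(M) = 1.
M has 3 columns; by rank–nullity, nullity = 3 − 1 = 2.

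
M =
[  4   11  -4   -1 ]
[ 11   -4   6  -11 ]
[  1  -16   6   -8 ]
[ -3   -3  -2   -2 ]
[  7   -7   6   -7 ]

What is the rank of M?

4

Row reduce to echelon form.
R2 ← R2 − (11/4)·R1: [0, -137/4, 17, -33/4]
R3 ← R3 − (1/4)·R1: [0, -75/4, 7, -31/4]
R4 ← R4 + (3/4)·R1: [0, 21/4, -5, -11/4]
R5 ← R5 − (7/4)·R1: [0, -105/4, 13, -21/4]
R3 ← R3 − (75/137)·R2: [0, 0, -316/137, -443/137]
R4 ← R4 + (21/137)·R2: [0, 0, -328/137, -550/137]
R5 ← R5 − (105/137)·R2: [0, 0, -4/137, 147/137]
R4 ← R4 − (82/79)·R3: [0, 0, 0, -52/79]
R5 ← R5 − (1/79)·R3: [0, 0, 0, 88/79]
R5 ← R5 + (22/13)·R4: [0, 0, 0, 0]
Echelon form has 4 nonzero rows, so rank(M) = 4.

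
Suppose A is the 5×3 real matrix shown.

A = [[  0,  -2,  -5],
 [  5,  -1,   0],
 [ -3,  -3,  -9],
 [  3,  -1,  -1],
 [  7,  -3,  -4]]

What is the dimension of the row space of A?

Row reduce to echelon form.
Swap R1 ↔ R2
R3 ← R3 + (3/5)·R1: [0, -18/5, -9]
R4 ← R4 − (3/5)·R1: [0, -2/5, -1]
R5 ← R5 − (7/5)·R1: [0, -8/5, -4]
R3 ← R3 − (9/5)·R2: [0, 0, 0]
R4 ← R4 − (1/5)·R2: [0, 0, 0]
R5 ← R5 − (4/5)·R2: [0, 0, 0]
Echelon form has 2 nonzero rows, so rank(A) = 2.
The row space has dimension equal to the rank: 2.

2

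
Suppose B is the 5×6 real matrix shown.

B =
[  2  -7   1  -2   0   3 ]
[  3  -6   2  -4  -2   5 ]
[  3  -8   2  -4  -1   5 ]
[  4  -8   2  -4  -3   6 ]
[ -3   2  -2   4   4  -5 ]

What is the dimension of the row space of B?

3

Row reduce to echelon form.
R2 ← R2 − (3/2)·R1: [0, 9/2, 1/2, -1, -2, 1/2]
R3 ← R3 − (3/2)·R1: [0, 5/2, 1/2, -1, -1, 1/2]
R4 ← R4 − (2)·R1: [0, 6, 0, 0, -3, 0]
R5 ← R5 + (3/2)·R1: [0, -17/2, -1/2, 1, 4, -1/2]
R3 ← R3 − (5/9)·R2: [0, 0, 2/9, -4/9, 1/9, 2/9]
R4 ← R4 − (4/3)·R2: [0, 0, -2/3, 4/3, -1/3, -2/3]
R5 ← R5 + (17/9)·R2: [0, 0, 4/9, -8/9, 2/9, 4/9]
R4 ← R4 + (3)·R3: [0, 0, 0, 0, 0, 0]
R5 ← R5 − (2)·R3: [0, 0, 0, 0, 0, 0]
Echelon form has 3 nonzero rows, so rank(B) = 3.
The row space has dimension equal to the rank: 3.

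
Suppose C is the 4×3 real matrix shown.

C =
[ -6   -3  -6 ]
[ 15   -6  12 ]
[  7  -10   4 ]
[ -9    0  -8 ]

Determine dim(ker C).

Row reduce to echelon form.
R2 ← R2 + (5/2)·R1: [0, -27/2, -3]
R3 ← R3 + (7/6)·R1: [0, -27/2, -3]
R4 ← R4 − (3/2)·R1: [0, 9/2, 1]
R3 ← R3 − R2: [0, 0, 0]
R4 ← R4 + (1/3)·R2: [0, 0, 0]
2 nonzero rows, so rank(C) = 2.
C has 3 columns; by rank–nullity, nullity = 3 − 2 = 1.

1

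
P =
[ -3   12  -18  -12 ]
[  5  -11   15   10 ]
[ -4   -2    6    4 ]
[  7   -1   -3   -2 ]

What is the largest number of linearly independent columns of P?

Row reduce to echelon form.
R2 ← R2 + (5/3)·R1: [0, 9, -15, -10]
R3 ← R3 − (4/3)·R1: [0, -18, 30, 20]
R4 ← R4 + (7/3)·R1: [0, 27, -45, -30]
R3 ← R3 + (2)·R2: [0, 0, 0, 0]
R4 ← R4 − (3)·R2: [0, 0, 0, 0]
Echelon form has 2 nonzero rows, so rank(P) = 2.
The rank gives the maximum number of linearly independent columns: 2.

2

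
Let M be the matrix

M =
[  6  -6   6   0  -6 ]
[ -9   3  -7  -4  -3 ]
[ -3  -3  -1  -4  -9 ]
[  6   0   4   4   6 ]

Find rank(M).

Row reduce to echelon form.
R2 ← R2 + (3/2)·R1: [0, -6, 2, -4, -12]
R3 ← R3 + (1/2)·R1: [0, -6, 2, -4, -12]
R4 ← R4 − R1: [0, 6, -2, 4, 12]
R3 ← R3 − R2: [0, 0, 0, 0, 0]
R4 ← R4 + R2: [0, 0, 0, 0, 0]
Echelon form has 2 nonzero rows, so rank(M) = 2.

2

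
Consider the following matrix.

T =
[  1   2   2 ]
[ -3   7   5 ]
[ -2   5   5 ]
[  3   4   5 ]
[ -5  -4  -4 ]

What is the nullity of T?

Row reduce to echelon form.
R2 ← R2 + (3)·R1: [0, 13, 11]
R3 ← R3 + (2)·R1: [0, 9, 9]
R4 ← R4 − (3)·R1: [0, -2, -1]
R5 ← R5 + (5)·R1: [0, 6, 6]
R3 ← R3 − (9/13)·R2: [0, 0, 18/13]
R4 ← R4 + (2/13)·R2: [0, 0, 9/13]
R5 ← R5 − (6/13)·R2: [0, 0, 12/13]
R4 ← R4 − (1/2)·R3: [0, 0, 0]
R5 ← R5 − (2/3)·R3: [0, 0, 0]
3 nonzero rows, so rank(T) = 3.
T has 3 columns; by rank–nullity, nullity = 3 − 3 = 0.

0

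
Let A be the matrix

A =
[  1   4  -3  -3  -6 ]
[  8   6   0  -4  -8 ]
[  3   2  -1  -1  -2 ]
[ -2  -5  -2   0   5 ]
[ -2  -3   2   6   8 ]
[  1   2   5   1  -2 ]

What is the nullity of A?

Row reduce to echelon form.
R2 ← R2 − (8)·R1: [0, -26, 24, 20, 40]
R3 ← R3 − (3)·R1: [0, -10, 8, 8, 16]
R4 ← R4 + (2)·R1: [0, 3, -8, -6, -7]
R5 ← R5 + (2)·R1: [0, 5, -4, 0, -4]
R6 ← R6 − R1: [0, -2, 8, 4, 4]
R3 ← R3 − (5/13)·R2: [0, 0, -16/13, 4/13, 8/13]
R4 ← R4 + (3/26)·R2: [0, 0, -68/13, -48/13, -31/13]
R5 ← R5 + (5/26)·R2: [0, 0, 8/13, 50/13, 48/13]
R6 ← R6 − (1/13)·R2: [0, 0, 80/13, 32/13, 12/13]
R4 ← R4 − (17/4)·R3: [0, 0, 0, -5, -5]
R5 ← R5 + (1/2)·R3: [0, 0, 0, 4, 4]
R6 ← R6 + (5)·R3: [0, 0, 0, 4, 4]
R5 ← R5 + (4/5)·R4: [0, 0, 0, 0, 0]
R6 ← R6 + (4/5)·R4: [0, 0, 0, 0, 0]
4 nonzero rows, so rank(A) = 4.
A has 5 columns; by rank–nullity, nullity = 5 − 4 = 1.

1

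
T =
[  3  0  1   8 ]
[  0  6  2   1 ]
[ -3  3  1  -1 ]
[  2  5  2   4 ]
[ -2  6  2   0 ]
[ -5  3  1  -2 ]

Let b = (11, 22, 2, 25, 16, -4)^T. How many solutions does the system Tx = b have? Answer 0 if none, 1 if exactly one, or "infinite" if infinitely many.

infinite

Row reduce the augmented matrix [T | b].
R3 ← R3 + R1: [0, 3, 2, 7, 13]
R4 ← R4 − (2/3)·R1: [0, 5, 4/3, -4/3, 53/3]
R5 ← R5 + (2/3)·R1: [0, 6, 8/3, 16/3, 70/3]
R6 ← R6 + (5/3)·R1: [0, 3, 8/3, 34/3, 43/3]
R3 ← R3 − (1/2)·R2: [0, 0, 1, 13/2, 2]
R4 ← R4 − (5/6)·R2: [0, 0, -1/3, -13/6, -2/3]
R5 ← R5 − R2: [0, 0, 2/3, 13/3, 4/3]
R6 ← R6 − (1/2)·R2: [0, 0, 5/3, 65/6, 10/3]
R4 ← R4 + (1/3)·R3: [0, 0, 0, 0, 0]
R5 ← R5 − (2/3)·R3: [0, 0, 0, 0, 0]
R6 ← R6 − (5/3)·R3: [0, 0, 0, 0, 0]
The echelon form has 3 nonzero rows, and every pivot lies in the first 4 columns, so rank(T) = rank([T|b]) = 3.
The system is consistent.
rank = 3 < 4 unknowns, so there are infinitely many solutions.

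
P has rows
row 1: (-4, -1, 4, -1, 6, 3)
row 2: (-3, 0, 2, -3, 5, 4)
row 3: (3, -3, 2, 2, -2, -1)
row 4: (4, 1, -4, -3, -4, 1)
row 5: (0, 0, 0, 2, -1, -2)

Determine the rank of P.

3

Row reduce to echelon form.
R2 ← R2 − (3/4)·R1: [0, 3/4, -1, -9/4, 1/2, 7/4]
R3 ← R3 + (3/4)·R1: [0, -15/4, 5, 5/4, 5/2, 5/4]
R4 ← R4 + R1: [0, 0, 0, -4, 2, 4]
R3 ← R3 + (5)·R2: [0, 0, 0, -10, 5, 10]
R4 ← R4 − (2/5)·R3: [0, 0, 0, 0, 0, 0]
R5 ← R5 + (1/5)·R3: [0, 0, 0, 0, 0, 0]
Echelon form has 3 nonzero rows, so rank(P) = 3.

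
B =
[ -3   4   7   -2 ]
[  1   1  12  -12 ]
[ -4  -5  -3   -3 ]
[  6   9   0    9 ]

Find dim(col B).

4

Row reduce to echelon form.
R2 ← R2 + (1/3)·R1: [0, 7/3, 43/3, -38/3]
R3 ← R3 − (4/3)·R1: [0, -31/3, -37/3, -1/3]
R4 ← R4 + (2)·R1: [0, 17, 14, 5]
R3 ← R3 + (31/7)·R2: [0, 0, 358/7, -395/7]
R4 ← R4 − (51/7)·R2: [0, 0, -633/7, 681/7]
R4 ← R4 + (633/358)·R3: [0, 0, 0, -891/358]
Echelon form has 4 nonzero rows, so rank(B) = 4.
The column space has dimension equal to the rank: 4.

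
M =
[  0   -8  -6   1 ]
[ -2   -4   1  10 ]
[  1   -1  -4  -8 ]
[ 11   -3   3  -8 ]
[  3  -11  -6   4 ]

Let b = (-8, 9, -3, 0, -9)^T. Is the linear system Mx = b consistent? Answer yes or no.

Row reduce the augmented matrix [M | b].
Swap R1 ↔ R2
R3 ← R3 + (1/2)·R1: [0, -3, -7/2, -3, 3/2]
R4 ← R4 + (11/2)·R1: [0, -25, 17/2, 47, 99/2]
R5 ← R5 + (3/2)·R1: [0, -17, -9/2, 19, 9/2]
R3 ← R3 − (3/8)·R2: [0, 0, -5/4, -27/8, 9/2]
R4 ← R4 − (25/8)·R2: [0, 0, 109/4, 351/8, 149/2]
R5 ← R5 − (17/8)·R2: [0, 0, 33/4, 135/8, 43/2]
R4 ← R4 + (109/5)·R3: [0, 0, 0, -297/10, 863/5]
R5 ← R5 + (33/5)·R3: [0, 0, 0, -27/5, 256/5]
R5 ← R5 − (2/11)·R4: [0, 0, 0, 0, 218/11]
The echelon form has 5 nonzero rows; the last pivot sits in the augmented column, so rank(M) = 4 but rank([M|b]) = 5.
Since the ranks differ, the system is inconsistent.

no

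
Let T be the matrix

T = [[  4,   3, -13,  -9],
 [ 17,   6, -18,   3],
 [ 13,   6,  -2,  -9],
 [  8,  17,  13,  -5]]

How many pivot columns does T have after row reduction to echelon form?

4

Row reduce to echelon form.
R2 ← R2 − (17/4)·R1: [0, -27/4, 149/4, 165/4]
R3 ← R3 − (13/4)·R1: [0, -15/4, 161/4, 81/4]
R4 ← R4 − (2)·R1: [0, 11, 39, 13]
R3 ← R3 − (5/9)·R2: [0, 0, 176/9, -8/3]
R4 ← R4 + (44/27)·R2: [0, 0, 2692/27, 722/9]
R4 ← R4 − (673/132)·R3: [0, 0, 0, 1032/11]
Echelon form has 4 nonzero rows, so rank(T) = 4.
Each nonzero row contributes one pivot column: 4 pivot columns.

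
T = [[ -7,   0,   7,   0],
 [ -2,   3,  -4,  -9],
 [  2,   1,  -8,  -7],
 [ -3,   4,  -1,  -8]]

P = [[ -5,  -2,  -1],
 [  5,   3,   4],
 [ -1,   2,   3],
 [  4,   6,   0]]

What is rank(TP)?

First compute TP:
[[ 28,  28,  28],
 [ -7, -49,   2],
 [-25, -59, -22],
 [  4, -32,  16]]
Now row reduce the product.
R2 ← R2 + (1/4)·R1: [0, -42, 9]
R3 ← R3 + (25/28)·R1: [0, -34, 3]
R4 ← R4 − (1/7)·R1: [0, -36, 12]
R3 ← R3 − (17/21)·R2: [0, 0, -30/7]
R4 ← R4 − (6/7)·R2: [0, 0, 30/7]
R4 ← R4 + R3: [0, 0, 0]
3 nonzero rows, so rank(TP) = 3.

3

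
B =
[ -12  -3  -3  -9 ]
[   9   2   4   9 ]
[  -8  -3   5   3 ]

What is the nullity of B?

Row reduce to echelon form.
R2 ← R2 + (3/4)·R1: [0, -1/4, 7/4, 9/4]
R3 ← R3 − (2/3)·R1: [0, -1, 7, 9]
R3 ← R3 − (4)·R2: [0, 0, 0, 0]
2 nonzero rows, so rank(B) = 2.
B has 4 columns; by rank–nullity, nullity = 4 − 2 = 2.

2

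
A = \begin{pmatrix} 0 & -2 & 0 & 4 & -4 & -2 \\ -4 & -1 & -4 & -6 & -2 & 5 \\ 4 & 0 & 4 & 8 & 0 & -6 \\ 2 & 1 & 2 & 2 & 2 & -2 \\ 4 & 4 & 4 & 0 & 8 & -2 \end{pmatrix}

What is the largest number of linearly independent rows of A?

2

Row reduce to echelon form.
Swap R1 ↔ R2
R3 ← R3 + R1: [0, -1, 0, 2, -2, -1]
R4 ← R4 + (1/2)·R1: [0, 1/2, 0, -1, 1, 1/2]
R5 ← R5 + R1: [0, 3, 0, -6, 6, 3]
R3 ← R3 − (1/2)·R2: [0, 0, 0, 0, 0, 0]
R4 ← R4 + (1/4)·R2: [0, 0, 0, 0, 0, 0]
R5 ← R5 + (3/2)·R2: [0, 0, 0, 0, 0, 0]
Echelon form has 2 nonzero rows, so rank(A) = 2.
The rank gives the maximum number of linearly independent rows: 2.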